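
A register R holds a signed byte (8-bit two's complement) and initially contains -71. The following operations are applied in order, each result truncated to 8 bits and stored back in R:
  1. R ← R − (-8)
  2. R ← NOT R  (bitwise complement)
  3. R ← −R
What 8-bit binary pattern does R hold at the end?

Start: R = -71 = 10111001.
R = -71 − (-8) = -63 = 11000001
R = NOT 11000001 = 00111110 = 62
R = −(62) = -62 = 11000010

11000010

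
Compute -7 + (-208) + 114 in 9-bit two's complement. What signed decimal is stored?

-7 + (-208) = -215 (100101001)
-215 + 114 = -101 (110011011)

-101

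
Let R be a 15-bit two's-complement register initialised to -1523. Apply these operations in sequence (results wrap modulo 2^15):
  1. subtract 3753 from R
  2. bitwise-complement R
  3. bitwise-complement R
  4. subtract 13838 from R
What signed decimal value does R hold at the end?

13654

Start: R = -1523 = 111101000001101.
R = -1523 − 3753 = -5276 = 110101101100100
R = NOT 110101101100100 = 001010010011011 = 5275
R = NOT 001010010011011 = 110101101100100 = -5276
R = -5276 − 13838 = -19114; wraps to 13654 = 011010101010110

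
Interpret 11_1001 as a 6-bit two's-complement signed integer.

-7

MSB is 1, so the value is negative.
Unsigned reading: 57. Subtract 2^6 = 64: 57 − 64 = -7.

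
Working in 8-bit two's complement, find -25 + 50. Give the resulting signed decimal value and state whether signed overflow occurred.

-25 → 11100111
50 → 00110010
  11100111
+ 00110010
= 00011001  (discard carry-out 1)
Result 00011001: MSB = 0 → value 25.
Addends have opposite signs, so signed overflow cannot occur.

25; no overflow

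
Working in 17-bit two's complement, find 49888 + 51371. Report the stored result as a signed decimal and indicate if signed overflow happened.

-29813; overflow

49888 → 01100001011100000
51371 → 01100100010101011
  01100001011100000
+ 01100100010101011
= 11000101110001011
Result 11000101110001011: MSB = 1 → 101259 − 131072 = -29813.
Both addends are non-negative but the stored result is negative: signed overflow. The true value 49888 + 51371 = 101259 lies outside [-65536, 65535].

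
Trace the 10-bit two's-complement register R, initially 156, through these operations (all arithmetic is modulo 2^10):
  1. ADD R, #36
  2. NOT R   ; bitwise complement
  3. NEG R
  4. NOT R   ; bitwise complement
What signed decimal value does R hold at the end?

-194

Start: R = 156 = 0010011100.
R = 156 + 36 = 192 = 0011000000
R = NOT 0011000000 = 1100111111 = -193
R = −(-193) = 193 = 0011000001
R = NOT 0011000001 = 1100111110 = -194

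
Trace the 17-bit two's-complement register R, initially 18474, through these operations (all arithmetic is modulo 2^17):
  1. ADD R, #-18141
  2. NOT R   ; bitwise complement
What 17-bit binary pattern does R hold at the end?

11111111010110010

Start: R = 18474 = 00100100000101010.
R = 18474 + (-18141) = 333 = 00000000101001101
R = NOT 00000000101001101 = 11111111010110010 = -334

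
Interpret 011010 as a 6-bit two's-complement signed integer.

26

MSB is 0, so the value is non-negative: 011010 = 26.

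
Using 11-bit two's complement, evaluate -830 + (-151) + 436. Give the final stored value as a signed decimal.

-545

-830 + (-151) = -981 (10000101011)
-981 + 436 = -545 (10111011111)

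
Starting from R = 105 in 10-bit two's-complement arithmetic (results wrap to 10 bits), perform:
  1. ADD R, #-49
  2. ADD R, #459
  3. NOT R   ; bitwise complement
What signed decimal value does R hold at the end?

508

Start: R = 105 = 0001101001.
R = 105 + (-49) = 56 = 0000111000
R = 56 + 459 = 515; wraps to -509 = 1000000011
R = NOT 1000000011 = 0111111100 = 508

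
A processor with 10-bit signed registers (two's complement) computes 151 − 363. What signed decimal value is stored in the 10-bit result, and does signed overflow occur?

-212; no overflow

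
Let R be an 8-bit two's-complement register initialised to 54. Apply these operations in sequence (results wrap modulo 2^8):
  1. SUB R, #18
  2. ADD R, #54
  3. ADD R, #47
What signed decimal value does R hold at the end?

Start: R = 54 = 00110110.
R = 54 − 18 = 36 = 00100100
R = 36 + 54 = 90 = 01011010
R = 90 + 47 = 137; wraps to -119 = 10001001

-119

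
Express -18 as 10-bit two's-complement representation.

1111101110

|-18| = 18 = 0000010010 in 10 bits.
Invert the bits: 1111101101. Add 1: 1111101110.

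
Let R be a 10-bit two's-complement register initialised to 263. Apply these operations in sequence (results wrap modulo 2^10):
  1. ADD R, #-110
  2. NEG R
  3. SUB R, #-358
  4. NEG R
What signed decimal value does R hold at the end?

-205

Start: R = 263 = 0100000111.
R = 263 + (-110) = 153 = 0010011001
R = −(153) = -153 = 1101100111
R = -153 − (-358) = 205 = 0011001101
R = −(205) = -205 = 1100110011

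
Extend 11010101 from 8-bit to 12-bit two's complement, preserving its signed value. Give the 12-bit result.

MSB of 11010101 is 1; replicate it into the new high bits.
1111|11010101 → 111111010101 (still -43).

111111010101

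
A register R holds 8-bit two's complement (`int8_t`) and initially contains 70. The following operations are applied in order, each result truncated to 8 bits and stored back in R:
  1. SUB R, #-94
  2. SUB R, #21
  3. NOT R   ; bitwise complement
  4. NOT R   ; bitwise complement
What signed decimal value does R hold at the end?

Start: R = 70 = 01000110.
R = 70 − (-94) = 164; wraps to -92 = 10100100
R = -92 − 21 = -113 = 10001111
R = NOT 10001111 = 01110000 = 112
R = NOT 01110000 = 10001111 = -113

-113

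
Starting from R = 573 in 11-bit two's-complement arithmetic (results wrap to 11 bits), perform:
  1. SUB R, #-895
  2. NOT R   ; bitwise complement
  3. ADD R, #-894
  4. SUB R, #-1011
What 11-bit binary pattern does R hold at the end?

Start: R = 573 = 01000111101.
R = 573 − (-895) = 1468; wraps to -580 = 10110111100
R = NOT 10110111100 = 01001000011 = 579
R = 579 + (-894) = -315 = 11011000101
R = -315 − (-1011) = 696 = 01010111000

01010111000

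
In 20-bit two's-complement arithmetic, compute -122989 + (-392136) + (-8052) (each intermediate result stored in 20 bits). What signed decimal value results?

-523177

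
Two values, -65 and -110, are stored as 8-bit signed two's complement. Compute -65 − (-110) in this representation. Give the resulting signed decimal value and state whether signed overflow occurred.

45; no overflow

-65 → 10111111
-110 → 10010010
Subtract via negate-and-add: invert 10010010 + 1 = 01101110 (i.e. 110).
  10111111
+ 01101110
= 00101101  (discard carry-out 1)
Result 00101101: MSB = 0 → value 45.
Addends (after negating the subtrahend) have opposite signs, so signed overflow cannot occur.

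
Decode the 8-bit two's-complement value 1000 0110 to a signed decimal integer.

MSB is 1, so the value is negative.
Unsigned reading: 134. Subtract 2^8 = 256: 134 − 256 = -122.

-122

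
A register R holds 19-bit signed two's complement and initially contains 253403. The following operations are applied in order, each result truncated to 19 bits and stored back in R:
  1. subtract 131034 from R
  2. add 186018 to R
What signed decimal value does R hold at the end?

Start: R = 253403 = 0111101110111011011.
R = 253403 − 131034 = 122369 = 0011101111000000001
R = 122369 + 186018 = 308387; wraps to -215901 = 1001011010010100011

-215901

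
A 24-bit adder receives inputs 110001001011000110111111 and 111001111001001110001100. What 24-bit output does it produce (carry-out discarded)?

101011000100010101001011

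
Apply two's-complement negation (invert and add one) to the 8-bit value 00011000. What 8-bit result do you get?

Invert: 11100111. Add 1: 11101000.
Check: 00011000 = 24, 11101000 = -24.

11101000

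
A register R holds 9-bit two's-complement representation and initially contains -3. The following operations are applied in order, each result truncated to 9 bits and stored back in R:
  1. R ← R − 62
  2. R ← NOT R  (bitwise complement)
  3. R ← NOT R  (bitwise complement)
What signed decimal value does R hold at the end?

-65

Start: R = -3 = 111111101.
R = -3 − 62 = -65 = 110111111
R = NOT 110111111 = 001000000 = 64
R = NOT 001000000 = 110111111 = -65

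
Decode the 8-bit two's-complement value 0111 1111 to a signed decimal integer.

127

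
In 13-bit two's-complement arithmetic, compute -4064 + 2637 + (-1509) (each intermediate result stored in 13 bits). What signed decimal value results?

-4064 + 2637 = -1427 (1101001101101)
-1427 + (-1509) = -2936 (1010010001000)

-2936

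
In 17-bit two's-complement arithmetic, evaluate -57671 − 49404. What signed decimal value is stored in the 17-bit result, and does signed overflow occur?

-57671 → 10001111010111001
49404 → 01100000011111100
Subtract via negate-and-add: invert 01100000011111100 + 1 = 10011111100000100 (i.e. -49404).
  10001111010111001
+ 10011111100000100
= 00101110110111101  (discard carry-out 1)
Result 00101110110111101: MSB = 0 → value 23997.
Both addends (after negating the subtrahend) are negative but the stored result is non-negative: signed overflow. The true value -57671 − 49404 = -107075 lies outside [-65536, 65535].

23997; overflow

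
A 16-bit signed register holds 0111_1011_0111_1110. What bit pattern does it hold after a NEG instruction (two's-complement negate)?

1000010010000010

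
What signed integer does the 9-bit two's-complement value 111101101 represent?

-19

MSB is 1, so the value is negative.
Invert: 000010010. Add 1: 000010011 = 19. So the value is −19.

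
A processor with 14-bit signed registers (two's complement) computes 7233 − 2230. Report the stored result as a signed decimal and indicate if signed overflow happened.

5003; no overflow

7233 → 01110001000001
2230 → 00100010110110
Subtract via negate-and-add: invert 00100010110110 + 1 = 11011101001010 (i.e. -2230).
  01110001000001
+ 11011101001010
= 01001110001011  (discard carry-out 1)
Result 01001110001011: MSB = 0 → value 5003.
Addends (after negating the subtrahend) have opposite signs, so signed overflow cannot occur.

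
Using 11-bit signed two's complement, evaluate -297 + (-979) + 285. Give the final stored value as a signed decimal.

-991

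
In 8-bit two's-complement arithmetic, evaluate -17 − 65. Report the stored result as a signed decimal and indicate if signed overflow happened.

-17 → 11101111
65 → 01000001
Subtract via negate-and-add: invert 01000001 + 1 = 10111111 (i.e. -65).
  11101111
+ 10111111
= 10101110  (discard carry-out 1)
Result 10101110: MSB = 1 → 174 − 256 = -82.
Both addends (after negating the subtrahend) are negative and so is the stored result: no signed overflow.

-82; no overflow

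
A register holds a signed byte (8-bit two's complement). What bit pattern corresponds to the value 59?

00111011

59 is non-negative, so write it directly in 8 bits: 00111011.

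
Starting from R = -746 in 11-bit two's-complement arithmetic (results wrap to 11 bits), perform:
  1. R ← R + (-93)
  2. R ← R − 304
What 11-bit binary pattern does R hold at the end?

Start: R = -746 = 10100010110.
R = -746 + (-93) = -839 = 10010111001
R = -839 − 304 = -1143; wraps to 905 = 01110001001

01110001001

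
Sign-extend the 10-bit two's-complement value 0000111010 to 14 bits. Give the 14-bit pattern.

00000000111010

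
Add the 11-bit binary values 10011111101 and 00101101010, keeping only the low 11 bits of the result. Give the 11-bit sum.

11001100111

  10011111101
+ 00101101010
= 11001100111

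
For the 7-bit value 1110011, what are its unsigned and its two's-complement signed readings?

Unsigned: 1110011 = 115.
Signed: MSB=1 → 115 − 128 = -13.

unsigned = 115, signed = -13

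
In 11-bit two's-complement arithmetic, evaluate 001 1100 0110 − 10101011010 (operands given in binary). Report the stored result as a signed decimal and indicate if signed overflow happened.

-916; overflow

001 1100 0110 → 00111000110 = 454 (signed)
10101011010 = -678 (signed)
Subtract via negate-and-add: invert 10101011010 + 1 = 01010100110 (i.e. 678).
  00111000110
+ 01010100110
= 10001101100
Result 10001101100: MSB = 1 → 1132 − 2048 = -916.
Both addends (after negating the subtrahend) are non-negative but the stored result is negative: signed overflow. The true value 454 − (-678) = 1132 lies outside [-1024, 1023].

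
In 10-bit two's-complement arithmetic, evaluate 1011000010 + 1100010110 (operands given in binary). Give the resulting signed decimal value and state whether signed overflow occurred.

472; overflow

1011000010 = -318 (signed)
1100010110 = -234 (signed)
  1011000010
+ 1100010110
= 0111011000  (discard carry-out 1)
Result 0111011000: MSB = 0 → value 472.
Both addends are negative but the stored result is non-negative: signed overflow. The true value -318 + (-234) = -552 lies outside [-512, 511].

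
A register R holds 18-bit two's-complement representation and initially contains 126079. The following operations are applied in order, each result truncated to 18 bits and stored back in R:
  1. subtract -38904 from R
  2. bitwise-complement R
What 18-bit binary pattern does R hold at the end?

Start: R = 126079 = 011110110001111111.
R = 126079 − (-38904) = 164983; wraps to -97161 = 101000010001110111
R = NOT 101000010001110111 = 010111101110001000 = 97160

010111101110001000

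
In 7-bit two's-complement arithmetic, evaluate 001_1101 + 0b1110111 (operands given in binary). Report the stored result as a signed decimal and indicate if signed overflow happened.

20; no overflow

001_1101 → 0011101 = 29 (signed)
0b1110111 → 1110111 = -9 (signed)
  0011101
+ 1110111
= 0010100  (discard carry-out 1)
Result 0010100: MSB = 0 → value 20.
Addends have opposite signs, so signed overflow cannot occur.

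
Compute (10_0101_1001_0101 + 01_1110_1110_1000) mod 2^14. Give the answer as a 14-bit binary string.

  10010110010101
+ 01111011101000
= 00010001111101  (discard carry-out 1)

00010001111101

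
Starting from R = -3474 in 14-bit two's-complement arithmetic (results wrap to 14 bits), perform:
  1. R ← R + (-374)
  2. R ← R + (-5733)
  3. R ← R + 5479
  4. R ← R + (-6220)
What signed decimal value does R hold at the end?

6062

Start: R = -3474 = 11001001101110.
R = -3474 + (-374) = -3848 = 11000011111000
R = -3848 + (-5733) = -9581; wraps to 6803 = 01101010010011
R = 6803 + 5479 = 12282; wraps to -4102 = 10111111111010
R = -4102 + (-6220) = -10322; wraps to 6062 = 01011110101110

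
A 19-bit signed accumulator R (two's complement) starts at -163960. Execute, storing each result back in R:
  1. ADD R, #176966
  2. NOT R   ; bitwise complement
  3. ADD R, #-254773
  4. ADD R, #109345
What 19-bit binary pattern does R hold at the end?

1011001010100011101

Start: R = -163960 = 1010111111110001000.
R = -163960 + 176966 = 13006 = 0000011001011001110
R = NOT 0000011001011001110 = 1111100110100110001 = -13007
R = -13007 + (-254773) = -267780; wraps to 256508 = 0111110100111111100
R = 256508 + 109345 = 365853; wraps to -158435 = 1011001010100011101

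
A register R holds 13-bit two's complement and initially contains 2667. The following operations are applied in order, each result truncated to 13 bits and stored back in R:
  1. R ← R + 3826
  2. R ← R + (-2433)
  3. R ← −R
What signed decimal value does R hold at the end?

-4060

Start: R = 2667 = 0101001101011.
R = 2667 + 3826 = 6493; wraps to -1699 = 1100101011101
R = -1699 + (-2433) = -4132; wraps to 4060 = 0111111011100
R = −(4060) = -4060 = 1000000100100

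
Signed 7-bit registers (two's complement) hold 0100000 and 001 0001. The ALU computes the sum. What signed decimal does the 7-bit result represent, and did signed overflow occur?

49; no overflow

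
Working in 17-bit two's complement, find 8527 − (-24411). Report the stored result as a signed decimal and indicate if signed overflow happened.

32938; no overflow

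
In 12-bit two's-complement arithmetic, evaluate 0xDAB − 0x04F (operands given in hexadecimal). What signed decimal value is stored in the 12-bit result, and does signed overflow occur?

-676; no overflow

0xDAB = 110110101011 = -597 (signed)
0x04F = 000001001111 = 79 (signed)
Subtract via negate-and-add: invert 000001001111 + 1 = 111110110001 (i.e. -79).
  110110101011
+ 111110110001
= 110101011100  (discard carry-out 1)
Result 110101011100: MSB = 1 → 3420 − 4096 = -676.
Both addends (after negating the subtrahend) are negative and so is the stored result: no signed overflow.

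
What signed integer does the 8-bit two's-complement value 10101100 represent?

-84

MSB is 1, so the value is negative.
Unsigned reading: 172. Subtract 2^8 = 256: 172 − 256 = -84.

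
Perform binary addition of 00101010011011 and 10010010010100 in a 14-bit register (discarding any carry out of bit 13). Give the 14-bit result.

10111100101111

  00101010011011
+ 10010010010100
= 10111100101111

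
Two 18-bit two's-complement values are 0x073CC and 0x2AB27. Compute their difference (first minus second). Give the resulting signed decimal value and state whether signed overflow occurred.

116901; no overflow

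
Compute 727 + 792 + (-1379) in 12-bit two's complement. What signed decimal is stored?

727 + 792 = 1519 (010111101111)
1519 + (-1379) = 140 (000010001100)

140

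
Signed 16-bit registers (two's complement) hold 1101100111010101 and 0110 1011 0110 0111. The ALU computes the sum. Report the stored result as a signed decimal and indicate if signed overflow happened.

17724; no overflow

1101100111010101 = -9771 (signed)
0110 1011 0110 0111 → 0110101101100111 = 27495 (signed)
  1101100111010101
+ 0110101101100111
= 0100010100111100  (discard carry-out 1)
Result 0100010100111100: MSB = 0 → value 17724.
Addends have opposite signs, so signed overflow cannot occur.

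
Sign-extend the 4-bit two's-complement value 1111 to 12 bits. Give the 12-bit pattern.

111111111111

MSB of 1111 is 1; replicate it into the new high bits.
11111111|1111 → 111111111111 (still -1).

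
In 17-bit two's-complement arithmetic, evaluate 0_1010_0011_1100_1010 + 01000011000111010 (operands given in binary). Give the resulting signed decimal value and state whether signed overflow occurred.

-54780; overflow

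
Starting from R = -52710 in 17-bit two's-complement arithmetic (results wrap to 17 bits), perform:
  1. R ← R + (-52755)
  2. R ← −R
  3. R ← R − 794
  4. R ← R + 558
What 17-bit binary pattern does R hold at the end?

Start: R = -52710 = 10011001000011010.
R = -52710 + (-52755) = -105465; wraps to 25607 = 00110010000000111
R = −(25607) = -25607 = 11001101111111001
R = -25607 − 794 = -26401 = 11001100011011111
R = -26401 + 558 = -25843 = 11001101100001101

11001101100001101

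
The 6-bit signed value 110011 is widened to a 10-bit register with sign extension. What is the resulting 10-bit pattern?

MSB of 110011 is 1; replicate it into the new high bits.
1111|110011 → 1111110011 (still -13).

1111110011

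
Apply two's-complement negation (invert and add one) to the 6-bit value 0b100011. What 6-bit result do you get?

Invert: 011100. Add 1: 011101.
Check: 100011 = -29, 011101 = 29.

011101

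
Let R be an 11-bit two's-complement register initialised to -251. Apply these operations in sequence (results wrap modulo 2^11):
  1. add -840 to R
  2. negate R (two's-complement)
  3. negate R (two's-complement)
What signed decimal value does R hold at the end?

Start: R = -251 = 11100000101.
R = -251 + (-840) = -1091; wraps to 957 = 01110111101
R = −(957) = -957 = 10001000011
R = −(-957) = 957 = 01110111101

957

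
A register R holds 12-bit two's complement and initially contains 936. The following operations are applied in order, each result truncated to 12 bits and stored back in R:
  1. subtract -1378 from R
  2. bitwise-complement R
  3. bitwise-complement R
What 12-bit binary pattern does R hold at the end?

100100001010

Start: R = 936 = 001110101000.
R = 936 − (-1378) = 2314; wraps to -1782 = 100100001010
R = NOT 100100001010 = 011011110101 = 1781
R = NOT 011011110101 = 100100001010 = -1782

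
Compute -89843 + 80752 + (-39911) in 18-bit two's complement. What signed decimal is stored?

-89843 + 80752 = -9091 (111101110001111101)
-9091 + (-39911) = -49002 (110100000010010110)

-49002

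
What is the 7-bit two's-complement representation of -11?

1110101

|-11| = 11 = 0001011 in 7 bits.
Invert the bits: 1110100. Add 1: 1110101.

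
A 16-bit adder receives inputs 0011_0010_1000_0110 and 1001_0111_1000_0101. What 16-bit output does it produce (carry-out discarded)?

1100101000001011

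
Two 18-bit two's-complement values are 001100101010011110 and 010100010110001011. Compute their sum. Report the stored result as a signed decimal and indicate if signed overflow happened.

-126935; overflow

001100101010011110 = 51870 (signed)
010100010110001011 = 83339 (signed)
  001100101010011110
+ 010100010110001011
= 100001000000101001
Result 100001000000101001: MSB = 1 → 135209 − 262144 = -126935.
Both addends are non-negative but the stored result is negative: signed overflow. The true value 51870 + 83339 = 135209 lies outside [-131072, 131071].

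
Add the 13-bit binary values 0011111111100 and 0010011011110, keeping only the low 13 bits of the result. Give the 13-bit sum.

0110011011010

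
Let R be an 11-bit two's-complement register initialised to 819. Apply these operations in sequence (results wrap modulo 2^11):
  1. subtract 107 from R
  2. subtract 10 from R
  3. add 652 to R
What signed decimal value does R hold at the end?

-694

Start: R = 819 = 01100110011.
R = 819 − 107 = 712 = 01011001000
R = 712 − 10 = 702 = 01010111110
R = 702 + 652 = 1354; wraps to -694 = 10101001010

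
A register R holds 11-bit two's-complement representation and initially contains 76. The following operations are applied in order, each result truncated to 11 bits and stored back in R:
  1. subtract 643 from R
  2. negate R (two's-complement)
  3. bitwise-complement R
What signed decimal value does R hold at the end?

-568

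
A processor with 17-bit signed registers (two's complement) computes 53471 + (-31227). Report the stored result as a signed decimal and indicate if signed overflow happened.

22244; no overflow

53471 → 01101000011011111
-31227 → 11000011000000101
  01101000011011111
+ 11000011000000101
= 00101011011100100  (discard carry-out 1)
Result 00101011011100100: MSB = 0 → value 22244.
Addends have opposite signs, so signed overflow cannot occur.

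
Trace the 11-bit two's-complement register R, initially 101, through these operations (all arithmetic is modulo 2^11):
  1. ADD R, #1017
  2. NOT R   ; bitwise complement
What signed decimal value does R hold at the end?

Start: R = 101 = 00001100101.
R = 101 + 1017 = 1118; wraps to -930 = 10001011110
R = NOT 10001011110 = 01110100001 = 929

929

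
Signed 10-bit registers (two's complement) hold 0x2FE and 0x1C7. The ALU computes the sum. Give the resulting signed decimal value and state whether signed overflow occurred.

197; no overflow

0x2FE = 1011111110 = -258 (signed)
0x1C7 = 0111000111 = 455 (signed)
  1011111110
+ 0111000111
= 0011000101  (discard carry-out 1)
Result 0011000101: MSB = 0 → value 197.
Addends have opposite signs, so signed overflow cannot occur.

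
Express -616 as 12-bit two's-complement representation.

|-616| = 616 = 001001101000 in 12 bits.
Invert the bits: 110110010111. Add 1: 110110011000.
Check: 110110011000 reads as 3480 − 4096 = -616.

110110011000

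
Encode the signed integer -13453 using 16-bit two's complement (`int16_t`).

1100101101110011

|-13453| = 13453 = 0011010010001101 in 16 bits.
Invert the bits: 1100101101110010. Add 1: 1100101101110011.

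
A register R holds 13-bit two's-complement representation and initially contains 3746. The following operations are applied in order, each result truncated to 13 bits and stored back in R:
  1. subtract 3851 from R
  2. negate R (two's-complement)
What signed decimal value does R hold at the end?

105

Start: R = 3746 = 0111010100010.
R = 3746 − 3851 = -105 = 1111110010111
R = −(-105) = 105 = 0000001101001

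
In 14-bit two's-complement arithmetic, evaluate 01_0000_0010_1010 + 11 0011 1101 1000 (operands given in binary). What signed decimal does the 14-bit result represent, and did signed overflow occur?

1026; no overflow

01_0000_0010_1010 → 01000000101010 = 4138 (signed)
11 0011 1101 1000 → 11001111011000 = -3112 (signed)
  01000000101010
+ 11001111011000
= 00010000000010  (discard carry-out 1)
Result 00010000000010: MSB = 0 → value 1026.
Addends have opposite signs, so signed overflow cannot occur.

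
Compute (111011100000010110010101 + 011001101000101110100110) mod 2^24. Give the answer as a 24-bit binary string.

  111011100000010110010101
+ 011001101000101110100110
= 010101001001000100111011  (discard carry-out 1)

010101001001000100111011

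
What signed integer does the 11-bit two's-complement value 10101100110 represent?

-666

MSB is 1, so the value is negative.
Invert: 01010011001. Add 1: 01010011010 = 666. So the value is −666.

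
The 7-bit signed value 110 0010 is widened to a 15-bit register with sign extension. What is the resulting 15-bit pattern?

111111111100010

MSB of 1100010 is 1; replicate it into the new high bits.
11111111|1100010 → 111111111100010 (still -30).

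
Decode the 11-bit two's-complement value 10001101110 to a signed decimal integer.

MSB is 1, so the value is negative.
Unsigned reading: 1134. Subtract 2^11 = 2048: 1134 − 2048 = -914.

-914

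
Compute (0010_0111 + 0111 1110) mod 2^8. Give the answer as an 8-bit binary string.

10100101

  00100111
+ 01111110
= 10100101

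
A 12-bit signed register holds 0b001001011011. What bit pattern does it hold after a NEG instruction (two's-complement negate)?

110110100101

Invert: 110110100100. Add 1: 110110100101.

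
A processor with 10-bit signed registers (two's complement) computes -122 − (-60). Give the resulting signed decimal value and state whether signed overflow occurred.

-62; no overflow

-122 → 1110000110
-60 → 1111000100
Subtract via negate-and-add: invert 1111000100 + 1 = 0000111100 (i.e. 60).
  1110000110
+ 0000111100
= 1111000010
Result 1111000010: MSB = 1 → 962 − 1024 = -62.
Addends (after negating the subtrahend) have opposite signs, so signed overflow cannot occur.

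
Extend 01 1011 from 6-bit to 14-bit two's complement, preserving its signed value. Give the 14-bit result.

00000000011011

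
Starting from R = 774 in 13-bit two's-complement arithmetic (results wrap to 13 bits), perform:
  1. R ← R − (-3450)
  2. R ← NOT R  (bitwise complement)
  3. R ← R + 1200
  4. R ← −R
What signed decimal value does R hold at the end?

Start: R = 774 = 0001100000110.
R = 774 − (-3450) = 4224; wraps to -3968 = 1000010000000
R = NOT 1000010000000 = 0111101111111 = 3967
R = 3967 + 1200 = 5167; wraps to -3025 = 1010000101111
R = −(-3025) = 3025 = 0101111010001

3025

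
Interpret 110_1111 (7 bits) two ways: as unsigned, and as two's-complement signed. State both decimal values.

unsigned = 111, signed = -17

Unsigned: 1101111 = 111.
Signed: MSB=1 → 111 − 128 = -17.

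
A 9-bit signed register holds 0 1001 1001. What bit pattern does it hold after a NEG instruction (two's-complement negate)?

Invert: 101100110. Add 1: 101100111.
Check: 010011001 = 153, 101100111 = -153.

101100111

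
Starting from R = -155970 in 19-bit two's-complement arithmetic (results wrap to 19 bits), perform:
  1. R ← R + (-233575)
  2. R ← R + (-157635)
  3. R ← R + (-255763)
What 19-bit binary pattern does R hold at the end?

Start: R = -155970 = 1011001111010111110.
R = -155970 + (-233575) = -389545; wraps to 134743 = 0100000111001010111
R = 134743 + (-157635) = -22892 = 1111010011010010100
R = -22892 + (-255763) = -278655; wraps to 245633 = 0111011111110000001

0111011111110000001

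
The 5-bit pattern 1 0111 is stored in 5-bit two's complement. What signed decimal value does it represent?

MSB is 1, so the value is negative.
Unsigned reading: 23. Subtract 2^5 = 32: 23 − 32 = -9.

-9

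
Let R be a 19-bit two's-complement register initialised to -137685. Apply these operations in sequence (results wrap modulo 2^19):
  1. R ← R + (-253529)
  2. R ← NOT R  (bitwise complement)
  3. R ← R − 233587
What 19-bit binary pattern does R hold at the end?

Start: R = -137685 = 1011110011000101011.
R = -137685 + (-253529) = -391214; wraps to 133074 = 0100000011111010010
R = NOT 0100000011111010010 = 1011111100000101101 = -133075
R = -133075 − 233587 = -366662; wraps to 157626 = 0100110011110111010

0100110011110111010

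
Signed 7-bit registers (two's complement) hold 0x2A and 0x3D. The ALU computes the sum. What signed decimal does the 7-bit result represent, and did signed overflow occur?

0x2A = 0101010 = 42 (signed)
0x3D = 0111101 = 61 (signed)
  0101010
+ 0111101
= 1100111
Result 1100111: MSB = 1 → 103 − 128 = -25.
Both addends are non-negative but the stored result is negative: signed overflow. The true value 42 + 61 = 103 lies outside [-64, 63].

-25; overflow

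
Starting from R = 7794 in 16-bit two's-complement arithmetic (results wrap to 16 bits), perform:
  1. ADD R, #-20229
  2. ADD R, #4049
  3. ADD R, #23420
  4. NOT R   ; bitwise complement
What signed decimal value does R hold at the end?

-15035

Start: R = 7794 = 0001111001110010.
R = 7794 + (-20229) = -12435 = 1100111101101101
R = -12435 + 4049 = -8386 = 1101111100111110
R = -8386 + 23420 = 15034 = 0011101010111010
R = NOT 0011101010111010 = 1100010101000101 = -15035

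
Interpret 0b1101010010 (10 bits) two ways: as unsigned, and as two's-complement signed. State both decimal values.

unsigned = 850, signed = -174

Unsigned: 1101010010 = 850.
Signed: MSB=1 → 850 − 1024 = -174.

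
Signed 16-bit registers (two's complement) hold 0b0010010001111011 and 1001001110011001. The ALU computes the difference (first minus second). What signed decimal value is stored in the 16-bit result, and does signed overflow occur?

0b0010010001111011 → 0010010001111011 = 9339 (signed)
1001001110011001 = -27751 (signed)
Subtract via negate-and-add: invert 1001001110011001 + 1 = 0110110001100111 (i.e. 27751).
  0010010001111011
+ 0110110001100111
= 1001000011100010
Result 1001000011100010: MSB = 1 → 37090 − 65536 = -28446.
Both addends (after negating the subtrahend) are non-negative but the stored result is negative: signed overflow. The true value 9339 − (-27751) = 37090 lies outside [-32768, 32767].

-28446; overflow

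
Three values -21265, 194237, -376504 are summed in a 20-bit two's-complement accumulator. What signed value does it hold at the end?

-21265 + 194237 = 172972 (00101010001110101100)
172972 + (-376504) = -203532 (11001110010011110100)

-203532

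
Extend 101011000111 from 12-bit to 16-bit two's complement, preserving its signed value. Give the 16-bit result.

1111101011000111

MSB of 101011000111 is 1; replicate it into the new high bits.
1111|101011000111 → 1111101011000111 (still -1337).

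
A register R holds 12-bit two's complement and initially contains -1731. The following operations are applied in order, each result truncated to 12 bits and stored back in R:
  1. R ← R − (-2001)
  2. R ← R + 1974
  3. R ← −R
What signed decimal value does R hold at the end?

Start: R = -1731 = 100100111101.
R = -1731 − (-2001) = 270 = 000100001110
R = 270 + 1974 = 2244; wraps to -1852 = 100011000100
R = −(-1852) = 1852 = 011100111100

1852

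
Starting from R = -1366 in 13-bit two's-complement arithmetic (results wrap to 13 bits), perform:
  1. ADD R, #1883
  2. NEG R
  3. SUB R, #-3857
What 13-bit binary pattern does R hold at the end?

Start: R = -1366 = 1101010101010.
R = -1366 + 1883 = 517 = 0001000000101
R = −(517) = -517 = 1110111111011
R = -517 − (-3857) = 3340 = 0110100001100

0110100001100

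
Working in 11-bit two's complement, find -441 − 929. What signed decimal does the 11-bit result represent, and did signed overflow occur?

678; overflow

-441 → 11001000111
929 → 01110100001
Subtract via negate-and-add: invert 01110100001 + 1 = 10001011111 (i.e. -929).
  11001000111
+ 10001011111
= 01010100110  (discard carry-out 1)
Result 01010100110: MSB = 0 → value 678.
Both addends (after negating the subtrahend) are negative but the stored result is non-negative: signed overflow. The true value -441 − 929 = -1370 lies outside [-1024, 1023].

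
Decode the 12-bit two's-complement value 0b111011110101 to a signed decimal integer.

MSB is 1, so the value is negative.
Unsigned reading: 3829. Subtract 2^12 = 4096: 3829 − 4096 = -267.

-267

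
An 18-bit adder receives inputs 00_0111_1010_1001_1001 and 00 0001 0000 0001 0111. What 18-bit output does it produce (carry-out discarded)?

  000111101010011001
+ 000001000000010111
= 001000101010110000

001000101010110000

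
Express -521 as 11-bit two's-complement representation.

10111110111

|-521| = 521 = 01000001001 in 11 bits.
Invert the bits: 10111110110. Add 1: 10111110111.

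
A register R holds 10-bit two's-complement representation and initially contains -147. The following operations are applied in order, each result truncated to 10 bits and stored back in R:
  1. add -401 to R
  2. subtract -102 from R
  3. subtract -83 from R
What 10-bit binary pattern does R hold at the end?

Start: R = -147 = 1101101101.
R = -147 + (-401) = -548; wraps to 476 = 0111011100
R = 476 − (-102) = 578; wraps to -446 = 1001000010
R = -446 − (-83) = -363 = 1010010101

1010010101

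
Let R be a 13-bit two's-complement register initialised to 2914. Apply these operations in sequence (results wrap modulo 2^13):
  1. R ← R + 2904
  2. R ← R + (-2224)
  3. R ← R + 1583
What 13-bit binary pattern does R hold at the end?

1010000111001

Start: R = 2914 = 0101101100010.
R = 2914 + 2904 = 5818; wraps to -2374 = 1011010111010
R = -2374 + (-2224) = -4598; wraps to 3594 = 0111000001010
R = 3594 + 1583 = 5177; wraps to -3015 = 1010000111001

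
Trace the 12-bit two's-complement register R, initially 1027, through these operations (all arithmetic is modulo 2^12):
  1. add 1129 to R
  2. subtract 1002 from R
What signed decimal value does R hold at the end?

Start: R = 1027 = 010000000011.
R = 1027 + 1129 = 2156; wraps to -1940 = 100001101100
R = -1940 − 1002 = -2942; wraps to 1154 = 010010000010

1154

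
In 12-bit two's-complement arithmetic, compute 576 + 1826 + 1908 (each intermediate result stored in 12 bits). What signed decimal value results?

576 + 1826 = 2402 → wraps to -1694 (100101100010)
-1694 + 1908 = 214 (000011010110)

214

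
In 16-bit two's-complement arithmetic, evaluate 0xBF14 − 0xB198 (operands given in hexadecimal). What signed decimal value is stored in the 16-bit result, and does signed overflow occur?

0xBF14 = 1011111100010100 = -16620 (signed)
0xB198 = 1011000110011000 = -20072 (signed)
Subtract via negate-and-add: invert 1011000110011000 + 1 = 0100111001101000 (i.e. 20072).
  1011111100010100
+ 0100111001101000
= 0000110101111100  (discard carry-out 1)
Result 0000110101111100: MSB = 0 → value 3452.
Addends (after negating the subtrahend) have opposite signs, so signed overflow cannot occur.

3452; no overflow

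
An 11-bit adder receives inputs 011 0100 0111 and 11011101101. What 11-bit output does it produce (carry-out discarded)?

  01101000111
+ 11011101101
= 01000110100  (discard carry-out 1)

01000110100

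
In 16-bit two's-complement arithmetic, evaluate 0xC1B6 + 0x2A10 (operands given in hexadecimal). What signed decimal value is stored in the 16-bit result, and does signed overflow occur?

0xC1B6 = 1100000110110110 = -15946 (signed)
0x2A10 = 0010101000010000 = 10768 (signed)
  1100000110110110
+ 0010101000010000
= 1110101111000110
Result 1110101111000110: MSB = 1 → 60358 − 65536 = -5178.
Addends have opposite signs, so signed overflow cannot occur.

-5178; no overflow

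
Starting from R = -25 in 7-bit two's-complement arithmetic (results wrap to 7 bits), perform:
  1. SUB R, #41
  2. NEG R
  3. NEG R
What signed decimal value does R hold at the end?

Start: R = -25 = 1100111.
R = -25 − 41 = -66; wraps to 62 = 0111110
R = −(62) = -62 = 1000010
R = −(-62) = 62 = 0111110

62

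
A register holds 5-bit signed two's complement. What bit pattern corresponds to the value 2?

00010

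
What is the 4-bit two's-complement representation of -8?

1000

|-8| = 8 = 1000 in 4 bits.
Invert the bits: 0111. Add 1: 1000.
Check: 1000 reads as 8 − 16 = -8.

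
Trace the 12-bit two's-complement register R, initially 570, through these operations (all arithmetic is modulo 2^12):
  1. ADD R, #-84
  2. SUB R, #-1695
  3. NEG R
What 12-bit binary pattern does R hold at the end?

Start: R = 570 = 001000111010.
R = 570 + (-84) = 486 = 000111100110
R = 486 − (-1695) = 2181; wraps to -1915 = 100010000101
R = −(-1915) = 1915 = 011101111011

011101111011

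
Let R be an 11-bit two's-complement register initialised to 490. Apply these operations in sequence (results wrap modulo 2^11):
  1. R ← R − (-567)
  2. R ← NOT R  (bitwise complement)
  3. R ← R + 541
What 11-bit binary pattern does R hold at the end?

10111111011

Start: R = 490 = 00111101010.
R = 490 − (-567) = 1057; wraps to -991 = 10000100001
R = NOT 10000100001 = 01111011110 = 990
R = 990 + 541 = 1531; wraps to -517 = 10111111011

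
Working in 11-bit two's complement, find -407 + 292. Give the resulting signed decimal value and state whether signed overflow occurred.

-115; no overflow

-407 → 11001101001
292 → 00100100100
  11001101001
+ 00100100100
= 11110001101
Result 11110001101: MSB = 1 → 1933 − 2048 = -115.
Addends have opposite signs, so signed overflow cannot occur.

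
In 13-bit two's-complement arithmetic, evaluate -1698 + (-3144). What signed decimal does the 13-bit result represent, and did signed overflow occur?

3350; overflow

-1698 → 1100101011110
-3144 → 1001110111000
  1100101011110
+ 1001110111000
= 0110100010110  (discard carry-out 1)
Result 0110100010110: MSB = 0 → value 3350.
Both addends are negative but the stored result is non-negative: signed overflow. The true value -1698 + (-3144) = -4842 lies outside [-4096, 4095].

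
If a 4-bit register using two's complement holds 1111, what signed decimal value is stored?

-1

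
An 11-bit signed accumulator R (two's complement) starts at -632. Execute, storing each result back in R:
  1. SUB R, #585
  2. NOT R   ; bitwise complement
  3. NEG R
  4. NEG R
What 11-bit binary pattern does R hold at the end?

Start: R = -632 = 10110001000.
R = -632 − 585 = -1217; wraps to 831 = 01100111111
R = NOT 01100111111 = 10011000000 = -832
R = −(-832) = 832 = 01101000000
R = −(832) = -832 = 10011000000

10011000000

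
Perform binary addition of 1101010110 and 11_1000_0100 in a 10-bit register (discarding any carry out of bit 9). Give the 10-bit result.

1011011010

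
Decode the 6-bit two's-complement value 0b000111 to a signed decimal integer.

7

MSB is 0, so the value is non-negative: 000111 = 7.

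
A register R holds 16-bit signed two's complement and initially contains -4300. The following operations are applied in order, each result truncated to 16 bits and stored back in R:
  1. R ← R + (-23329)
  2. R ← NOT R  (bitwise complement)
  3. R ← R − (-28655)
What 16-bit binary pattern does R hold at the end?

1101101111011011

Start: R = -4300 = 1110111100110100.
R = -4300 + (-23329) = -27629 = 1001010000010011
R = NOT 1001010000010011 = 0110101111101100 = 27628
R = 27628 − (-28655) = 56283; wraps to -9253 = 1101101111011011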